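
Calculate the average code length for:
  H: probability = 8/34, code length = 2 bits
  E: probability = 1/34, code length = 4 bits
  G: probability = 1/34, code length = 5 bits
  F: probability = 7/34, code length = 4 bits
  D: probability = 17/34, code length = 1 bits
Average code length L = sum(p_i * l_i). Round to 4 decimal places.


Weighted contributions p_i * l_i:
  H: (8/34) * 2 = 16/34
  E: (1/34) * 4 = 4/34
  G: (1/34) * 5 = 5/34
  F: (7/34) * 4 = 28/34
  D: (17/34) * 1 = 17/34
Sum = (16 + 4 + 5 + 28 + 17)/34 = 70/34

L = 70/34 = 2.0588 bits/symbol


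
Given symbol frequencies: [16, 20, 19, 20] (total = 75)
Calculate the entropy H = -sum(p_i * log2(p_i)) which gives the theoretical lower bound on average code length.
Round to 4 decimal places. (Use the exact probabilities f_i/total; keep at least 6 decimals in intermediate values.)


Per-symbol terms -p_i * log2(p_i) with p_i = f_i/75:
  p = 16/75 = 0.213333: log2(p) = -2.228819, -p*log2(p) = 0.475481
  p = 20/75 = 0.266667: log2(p) = -1.906891, -p*log2(p) = 0.508504
  p = 19/75 = 0.253333: log2(p) = -1.980891, -p*log2(p) = 0.501826
  p = 20/75 = 0.266667: log2(p) = -1.906891, -p*log2(p) = 0.508504
H = 0.475481 + 0.508504 + 0.501826 + 0.508504 = 1.994315

H = 1.9943 bits/symbol


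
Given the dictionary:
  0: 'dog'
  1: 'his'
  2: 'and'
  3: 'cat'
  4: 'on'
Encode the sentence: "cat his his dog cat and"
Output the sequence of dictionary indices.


Look up each word in the dictionary:
  'cat' -> 3
  'his' -> 1
  'his' -> 1
  'dog' -> 0
  'cat' -> 3
  'and' -> 2

Encoded: [3, 1, 1, 0, 3, 2]


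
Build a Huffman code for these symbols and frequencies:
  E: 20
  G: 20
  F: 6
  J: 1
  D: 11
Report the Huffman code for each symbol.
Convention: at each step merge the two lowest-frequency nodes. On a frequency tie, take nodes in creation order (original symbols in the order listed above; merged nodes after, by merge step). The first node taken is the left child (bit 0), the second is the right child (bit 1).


Huffman tree construction:
Step 1: Merge J(1) + F(6) = 7
Step 2: Merge (J+F)(7) + D(11) = 18
Step 3: Merge ((J+F)+D)(18) + E(20) = 38
Step 4: Merge G(20) + (((J+F)+D)+E)(38) = 58
Read each symbol's code off the tree from the root (left child = 0, right child = 1).

Codes:
  E: 11 (length 2)
  G: 0 (length 1)
  F: 1001 (length 4)
  J: 1000 (length 4)
  D: 101 (length 3)
Average code length: 121/58 = 2.0862 bits/symbol


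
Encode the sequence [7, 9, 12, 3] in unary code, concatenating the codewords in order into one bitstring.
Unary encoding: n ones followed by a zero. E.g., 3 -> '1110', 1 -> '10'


Encode each number as n ones followed by a terminating 0:
  7 -> 11111110 (8 bits)
  9 -> 1111111110 (10 bits)
  12 -> 1111111111110 (13 bits)
  3 -> 1110 (4 bits)
Total length = 8 + 10 + 13 + 4 = 35 bits.

Unary([7, 9, 12, 3]) = 11111110111111111011111111111101110 (35 bits)


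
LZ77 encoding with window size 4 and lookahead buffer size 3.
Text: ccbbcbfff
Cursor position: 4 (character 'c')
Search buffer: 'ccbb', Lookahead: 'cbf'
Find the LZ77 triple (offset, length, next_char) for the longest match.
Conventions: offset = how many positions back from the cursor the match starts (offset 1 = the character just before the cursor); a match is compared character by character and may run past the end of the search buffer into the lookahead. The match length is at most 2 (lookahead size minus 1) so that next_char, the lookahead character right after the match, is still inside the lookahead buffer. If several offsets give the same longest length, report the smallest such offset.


Try each offset into the search buffer:
  offset=1 (pos 3, char 'b'): match length 0
  offset=2 (pos 2, char 'b'): match length 0
  offset=3 (pos 1, char 'c'): match length 2
  offset=4 (pos 0, char 'c'): match length 1
Longest match has length 2 at offset 3.
next_char = character at position 4 + 2 = 6 -> 'f'

Best match: offset=3, length=2 (matching 'cb' starting at position 1)
LZ77 triple: (3, 2, 'f')


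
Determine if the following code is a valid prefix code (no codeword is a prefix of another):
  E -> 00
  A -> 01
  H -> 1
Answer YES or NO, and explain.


Checking each pair (does one codeword prefix another?):
  E='00' vs A='01': no prefix
  E='00' vs H='1': no prefix
  A='01' vs E='00': no prefix
  A='01' vs H='1': no prefix
  H='1' vs E='00': no prefix
  H='1' vs A='01': no prefix
No violation found over all pairs.

YES -- this is a valid prefix code. No codeword is a prefix of any other codeword.


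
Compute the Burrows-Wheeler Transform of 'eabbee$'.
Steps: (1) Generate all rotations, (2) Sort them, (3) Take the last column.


Rotations (sorted):
  0: $eabbee -> last char: e
  1: abbee$e -> last char: e
  2: bbee$ea -> last char: a
  3: bee$eab -> last char: b
  4: e$eabbe -> last char: e
  5: eabbee$ -> last char: $
  6: ee$eabb -> last char: b


BWT = eeabe$b


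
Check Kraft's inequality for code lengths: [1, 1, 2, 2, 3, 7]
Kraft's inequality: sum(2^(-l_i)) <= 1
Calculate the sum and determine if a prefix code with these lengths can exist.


Sum = 2^(-1) + 2^(-1) + 2^(-2) + 2^(-2) + 2^(-3) + 2^(-7)
    = 0.5 + 0.5 + 0.25 + 0.25 + 0.125 + 0.0078125
    = 209/128 = 1.6328125
Since 1.6328125 > 1, Kraft's inequality is NOT satisfied.
A prefix code with these lengths CANNOT exist.

Kraft sum = 1.6328125. Not satisfied.


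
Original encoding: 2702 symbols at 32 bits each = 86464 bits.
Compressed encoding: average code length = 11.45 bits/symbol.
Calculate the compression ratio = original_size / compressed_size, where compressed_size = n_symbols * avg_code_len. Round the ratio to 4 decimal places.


original_size = n_symbols * orig_bits = 2702 * 32 = 86464 bits
compressed_size = n_symbols * avg_code_len = 2702 * 11.45 = 30937.9 bits
ratio = original_size / compressed_size = 86464 / 30937.9 = 2.7948

Compression ratio = 2.7948


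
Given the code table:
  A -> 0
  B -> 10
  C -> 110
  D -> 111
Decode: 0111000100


Decoding:
0 -> A
111 -> D
0 -> A
0 -> A
0 -> A
10 -> B
0 -> A


Result: ADAAABA


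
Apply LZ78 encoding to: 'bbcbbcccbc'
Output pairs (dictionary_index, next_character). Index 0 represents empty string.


LZ78 encoding steps:
Dictionary: {0: ''}
Step 1: w='' (idx 0), next='b' -> output (0, 'b'), add 'b' as idx 1
Step 2: w='b' (idx 1), next='c' -> output (1, 'c'), add 'bc' as idx 2
Step 3: w='b' (idx 1), next='b' -> output (1, 'b'), add 'bb' as idx 3
Step 4: w='' (idx 0), next='c' -> output (0, 'c'), add 'c' as idx 4
Step 5: w='c' (idx 4), next='c' -> output (4, 'c'), add 'cc' as idx 5
Step 6: w='bc' (idx 2), end of input -> output (2, '')


Encoded: [(0, 'b'), (1, 'c'), (1, 'b'), (0, 'c'), (4, 'c'), (2, '')]


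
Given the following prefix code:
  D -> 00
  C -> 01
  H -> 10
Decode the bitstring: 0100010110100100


Decoding step by step:
Bits 01 -> C
Bits 00 -> D
Bits 01 -> C
Bits 01 -> C
Bits 10 -> H
Bits 10 -> H
Bits 01 -> C
Bits 00 -> D


Decoded message: CDCCHHCD


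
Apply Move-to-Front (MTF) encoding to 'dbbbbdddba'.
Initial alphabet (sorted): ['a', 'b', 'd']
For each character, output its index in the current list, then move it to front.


MTF encoding:
'd': index 2 in ['a', 'b', 'd'] -> ['d', 'a', 'b']
'b': index 2 in ['d', 'a', 'b'] -> ['b', 'd', 'a']
'b': index 0 in ['b', 'd', 'a'] -> ['b', 'd', 'a']
'b': index 0 in ['b', 'd', 'a'] -> ['b', 'd', 'a']
'b': index 0 in ['b', 'd', 'a'] -> ['b', 'd', 'a']
'd': index 1 in ['b', 'd', 'a'] -> ['d', 'b', 'a']
'd': index 0 in ['d', 'b', 'a'] -> ['d', 'b', 'a']
'd': index 0 in ['d', 'b', 'a'] -> ['d', 'b', 'a']
'b': index 1 in ['d', 'b', 'a'] -> ['b', 'd', 'a']
'a': index 2 in ['b', 'd', 'a'] -> ['a', 'b', 'd']


Output: [2, 2, 0, 0, 0, 1, 0, 0, 1, 2]


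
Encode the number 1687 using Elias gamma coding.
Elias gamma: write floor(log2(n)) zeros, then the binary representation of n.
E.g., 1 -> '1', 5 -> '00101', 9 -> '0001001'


num_bits = floor(log2(1687)) + 1 = 11
leading_zeros = num_bits - 1 = 10
binary(1687) = 11010010111

Elias gamma(1687) = '0000000000' + '11010010111' = 000000000011010010111 (21 bits)


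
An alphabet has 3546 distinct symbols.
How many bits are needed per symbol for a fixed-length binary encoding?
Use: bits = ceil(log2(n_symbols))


log2(3546) = 11.792
Bracket: 2^11 = 2048 < 3546 <= 2^12 = 4096
So ceil(log2(3546)) = 12

bits = ceil(log2(3546)) = ceil(11.792) = 12 bits


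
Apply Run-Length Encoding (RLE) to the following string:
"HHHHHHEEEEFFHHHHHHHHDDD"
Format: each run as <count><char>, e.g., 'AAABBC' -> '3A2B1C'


Scanning runs left to right:
  i=0: run of 'H' x 6 -> '6H'
  i=6: run of 'E' x 4 -> '4E'
  i=10: run of 'F' x 2 -> '2F'
  i=12: run of 'H' x 8 -> '8H'
  i=20: run of 'D' x 3 -> '3D'

RLE = 6H4E2F8H3D


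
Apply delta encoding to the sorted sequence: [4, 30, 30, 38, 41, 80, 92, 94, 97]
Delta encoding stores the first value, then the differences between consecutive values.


First value: 4
Deltas:
  30 - 4 = 26
  30 - 30 = 0
  38 - 30 = 8
  41 - 38 = 3
  80 - 41 = 39
  92 - 80 = 12
  94 - 92 = 2
  97 - 94 = 3


Delta encoded: [4, 26, 0, 8, 3, 39, 12, 2, 3]


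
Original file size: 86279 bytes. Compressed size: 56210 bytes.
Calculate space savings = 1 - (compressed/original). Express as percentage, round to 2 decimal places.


ratio = compressed/original = 56210/86279 = 0.651491
savings = 1 - ratio = 1 - 0.651491 = 0.348509
as a percentage: 0.348509 * 100 = 34.85%

Space savings = 1 - 56210/86279 = 34.85%


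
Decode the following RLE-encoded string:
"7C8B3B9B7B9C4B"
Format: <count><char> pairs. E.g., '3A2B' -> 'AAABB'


Expanding each <count><char> pair:
  7C -> 'CCCCCCC'
  8B -> 'BBBBBBBB'
  3B -> 'BBB'
  9B -> 'BBBBBBBBB'
  7B -> 'BBBBBBB'
  9C -> 'CCCCCCCCC'
  4B -> 'BBBB'

Decoded = CCCCCCCBBBBBBBBBBBBBBBBBBBBBBBBBBBCCCCCCCCCBBBB


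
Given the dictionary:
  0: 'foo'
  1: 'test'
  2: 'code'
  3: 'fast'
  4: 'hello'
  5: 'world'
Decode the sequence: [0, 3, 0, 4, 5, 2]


Look up each index in the dictionary:
  0 -> 'foo'
  3 -> 'fast'
  0 -> 'foo'
  4 -> 'hello'
  5 -> 'world'
  2 -> 'code'

Decoded: "foo fast foo hello world code"


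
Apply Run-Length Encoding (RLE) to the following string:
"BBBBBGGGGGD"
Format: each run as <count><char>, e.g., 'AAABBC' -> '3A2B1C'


Scanning runs left to right:
  i=0: run of 'B' x 5 -> '5B'
  i=5: run of 'G' x 5 -> '5G'
  i=10: run of 'D' x 1 -> '1D'

RLE = 5B5G1D


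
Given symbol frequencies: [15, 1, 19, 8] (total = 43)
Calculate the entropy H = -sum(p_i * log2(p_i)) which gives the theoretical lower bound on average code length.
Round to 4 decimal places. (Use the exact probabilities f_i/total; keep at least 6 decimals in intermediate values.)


Per-symbol terms -p_i * log2(p_i) with p_i = f_i/43:
  p = 15/43 = 0.348837: log2(p) = -1.519374, -p*log2(p) = 0.530014
  p = 1/43 = 0.023256: log2(p) = -5.426265, -p*log2(p) = 0.126192
  p = 19/43 = 0.441860: log2(p) = -1.178337, -p*log2(p) = 0.520661
  p = 8/43 = 0.186047: log2(p) = -2.426265, -p*log2(p) = 0.451398
H = 0.530014 + 0.126192 + 0.520661 + 0.451398 = 1.628265

H = 1.6283 bits/symbol


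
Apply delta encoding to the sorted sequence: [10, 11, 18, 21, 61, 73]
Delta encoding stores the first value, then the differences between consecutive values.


First value: 10
Deltas:
  11 - 10 = 1
  18 - 11 = 7
  21 - 18 = 3
  61 - 21 = 40
  73 - 61 = 12


Delta encoded: [10, 1, 7, 3, 40, 12]


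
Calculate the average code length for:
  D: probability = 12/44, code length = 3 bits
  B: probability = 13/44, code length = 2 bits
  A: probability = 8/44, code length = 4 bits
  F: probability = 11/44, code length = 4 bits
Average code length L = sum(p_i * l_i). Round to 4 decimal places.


Weighted contributions p_i * l_i:
  D: (12/44) * 3 = 36/44
  B: (13/44) * 2 = 26/44
  A: (8/44) * 4 = 32/44
  F: (11/44) * 4 = 44/44
Sum = (36 + 26 + 32 + 44)/44 = 138/44

L = 138/44 = 3.1364 bits/symbol


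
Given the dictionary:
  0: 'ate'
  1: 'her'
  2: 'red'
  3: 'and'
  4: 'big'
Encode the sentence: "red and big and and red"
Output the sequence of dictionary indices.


Look up each word in the dictionary:
  'red' -> 2
  'and' -> 3
  'big' -> 4
  'and' -> 3
  'and' -> 3
  'red' -> 2

Encoded: [2, 3, 4, 3, 3, 2]


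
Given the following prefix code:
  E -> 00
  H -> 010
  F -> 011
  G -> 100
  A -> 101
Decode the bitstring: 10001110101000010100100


Decoding step by step:
Bits 100 -> G
Bits 011 -> F
Bits 101 -> A
Bits 010 -> H
Bits 00 -> E
Bits 010 -> H
Bits 100 -> G
Bits 100 -> G


Decoded message: GFAHEHGG


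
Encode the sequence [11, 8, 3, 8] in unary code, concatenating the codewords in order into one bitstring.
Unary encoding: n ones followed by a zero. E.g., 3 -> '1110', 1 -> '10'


Encode each number as n ones followed by a terminating 0:
  11 -> 111111111110 (12 bits)
  8 -> 111111110 (9 bits)
  3 -> 1110 (4 bits)
  8 -> 111111110 (9 bits)
Total length = 12 + 9 + 4 + 9 = 34 bits.

Unary([11, 8, 3, 8]) = 1111111111101111111101110111111110 (34 bits)


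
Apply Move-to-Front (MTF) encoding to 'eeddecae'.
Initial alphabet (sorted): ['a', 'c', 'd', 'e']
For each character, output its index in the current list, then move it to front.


MTF encoding:
'e': index 3 in ['a', 'c', 'd', 'e'] -> ['e', 'a', 'c', 'd']
'e': index 0 in ['e', 'a', 'c', 'd'] -> ['e', 'a', 'c', 'd']
'd': index 3 in ['e', 'a', 'c', 'd'] -> ['d', 'e', 'a', 'c']
'd': index 0 in ['d', 'e', 'a', 'c'] -> ['d', 'e', 'a', 'c']
'e': index 1 in ['d', 'e', 'a', 'c'] -> ['e', 'd', 'a', 'c']
'c': index 3 in ['e', 'd', 'a', 'c'] -> ['c', 'e', 'd', 'a']
'a': index 3 in ['c', 'e', 'd', 'a'] -> ['a', 'c', 'e', 'd']
'e': index 2 in ['a', 'c', 'e', 'd'] -> ['e', 'a', 'c', 'd']


Output: [3, 0, 3, 0, 1, 3, 3, 2]


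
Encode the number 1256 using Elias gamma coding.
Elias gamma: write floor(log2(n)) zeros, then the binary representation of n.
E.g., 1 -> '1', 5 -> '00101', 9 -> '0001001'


num_bits = floor(log2(1256)) + 1 = 11
leading_zeros = num_bits - 1 = 10
binary(1256) = 10011101000

Elias gamma(1256) = '0000000000' + '10011101000' = 000000000010011101000 (21 bits)


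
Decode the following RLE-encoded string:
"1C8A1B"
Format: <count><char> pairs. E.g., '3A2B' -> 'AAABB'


Expanding each <count><char> pair:
  1C -> 'C'
  8A -> 'AAAAAAAA'
  1B -> 'B'

Decoded = CAAAAAAAAB


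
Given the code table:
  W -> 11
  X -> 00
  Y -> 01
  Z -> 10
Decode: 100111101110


Decoding:
10 -> Z
01 -> Y
11 -> W
10 -> Z
11 -> W
10 -> Z


Result: ZYWZWZ


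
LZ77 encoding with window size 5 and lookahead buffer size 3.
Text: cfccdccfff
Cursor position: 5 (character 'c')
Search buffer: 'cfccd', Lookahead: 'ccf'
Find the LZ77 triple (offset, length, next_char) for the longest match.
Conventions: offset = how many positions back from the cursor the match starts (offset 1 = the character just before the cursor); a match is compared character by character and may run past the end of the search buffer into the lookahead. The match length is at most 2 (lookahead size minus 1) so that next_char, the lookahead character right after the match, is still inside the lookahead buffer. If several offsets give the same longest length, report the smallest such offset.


Try each offset into the search buffer:
  offset=1 (pos 4, char 'd'): match length 0
  offset=2 (pos 3, char 'c'): match length 1
  offset=3 (pos 2, char 'c'): match length 2
  offset=4 (pos 1, char 'f'): match length 0
  offset=5 (pos 0, char 'c'): match length 1
Longest match has length 2 at offset 3.
next_char = character at position 5 + 2 = 7 -> 'f'

Best match: offset=3, length=2 (matching 'cc' starting at position 2)
LZ77 triple: (3, 2, 'f')


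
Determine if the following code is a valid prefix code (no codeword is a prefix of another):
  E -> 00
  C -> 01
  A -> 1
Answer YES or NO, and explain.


Checking each pair (does one codeword prefix another?):
  E='00' vs C='01': no prefix
  E='00' vs A='1': no prefix
  C='01' vs E='00': no prefix
  C='01' vs A='1': no prefix
  A='1' vs E='00': no prefix
  A='1' vs C='01': no prefix
No violation found over all pairs.

YES -- this is a valid prefix code. No codeword is a prefix of any other codeword.


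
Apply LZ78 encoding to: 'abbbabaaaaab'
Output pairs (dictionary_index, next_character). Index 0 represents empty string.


LZ78 encoding steps:
Dictionary: {0: ''}
Step 1: w='' (idx 0), next='a' -> output (0, 'a'), add 'a' as idx 1
Step 2: w='' (idx 0), next='b' -> output (0, 'b'), add 'b' as idx 2
Step 3: w='b' (idx 2), next='b' -> output (2, 'b'), add 'bb' as idx 3
Step 4: w='a' (idx 1), next='b' -> output (1, 'b'), add 'ab' as idx 4
Step 5: w='a' (idx 1), next='a' -> output (1, 'a'), add 'aa' as idx 5
Step 6: w='aa' (idx 5), next='a' -> output (5, 'a'), add 'aaa' as idx 6
Step 7: w='b' (idx 2), end of input -> output (2, '')


Encoded: [(0, 'a'), (0, 'b'), (2, 'b'), (1, 'b'), (1, 'a'), (5, 'a'), (2, '')]


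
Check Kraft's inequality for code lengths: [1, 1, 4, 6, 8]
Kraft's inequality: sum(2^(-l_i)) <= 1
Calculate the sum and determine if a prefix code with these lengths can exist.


Sum = 2^(-1) + 2^(-1) + 2^(-4) + 2^(-6) + 2^(-8)
    = 0.5 + 0.5 + 0.0625 + 0.015625 + 0.00390625
    = 277/256 = 1.08203125
Since 1.08203125 > 1, Kraft's inequality is NOT satisfied.
A prefix code with these lengths CANNOT exist.

Kraft sum = 1.08203125. Not satisfied.


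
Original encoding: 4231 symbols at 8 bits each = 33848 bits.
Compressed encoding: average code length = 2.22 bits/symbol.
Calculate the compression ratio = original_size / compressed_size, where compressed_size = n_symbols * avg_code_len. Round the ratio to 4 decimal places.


original_size = n_symbols * orig_bits = 4231 * 8 = 33848 bits
compressed_size = n_symbols * avg_code_len = 4231 * 2.22 = 9392.82 bits
ratio = original_size / compressed_size = 33848 / 9392.82 = 3.6036

Compression ratio = 3.6036


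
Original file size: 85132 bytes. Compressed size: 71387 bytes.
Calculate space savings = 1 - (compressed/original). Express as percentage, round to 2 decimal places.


ratio = compressed/original = 71387/85132 = 0.838545
savings = 1 - ratio = 1 - 0.838545 = 0.161455
as a percentage: 0.161455 * 100 = 16.15%

Space savings = 1 - 71387/85132 = 16.15%


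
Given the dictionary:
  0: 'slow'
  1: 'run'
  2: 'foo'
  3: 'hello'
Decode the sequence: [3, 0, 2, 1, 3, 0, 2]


Look up each index in the dictionary:
  3 -> 'hello'
  0 -> 'slow'
  2 -> 'foo'
  1 -> 'run'
  3 -> 'hello'
  0 -> 'slow'
  2 -> 'foo'

Decoded: "hello slow foo run hello slow foo"


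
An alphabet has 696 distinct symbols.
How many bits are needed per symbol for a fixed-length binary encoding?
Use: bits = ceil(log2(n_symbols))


log2(696) = 9.4429
Bracket: 2^9 = 512 < 696 <= 2^10 = 1024
So ceil(log2(696)) = 10

bits = ceil(log2(696)) = ceil(9.4429) = 10 bits


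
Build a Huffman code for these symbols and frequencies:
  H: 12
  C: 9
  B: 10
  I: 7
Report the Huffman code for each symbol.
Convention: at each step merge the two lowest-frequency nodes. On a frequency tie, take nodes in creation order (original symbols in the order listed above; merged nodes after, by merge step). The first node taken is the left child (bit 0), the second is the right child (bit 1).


Huffman tree construction:
Step 1: Merge I(7) + C(9) = 16
Step 2: Merge B(10) + H(12) = 22
Step 3: Merge (I+C)(16) + (B+H)(22) = 38
Read each symbol's code off the tree from the root (left child = 0, right child = 1).

Codes:
  H: 11 (length 2)
  C: 01 (length 2)
  B: 10 (length 2)
  I: 00 (length 2)
Average code length: 76/38 = 2.0000 bits/symbol


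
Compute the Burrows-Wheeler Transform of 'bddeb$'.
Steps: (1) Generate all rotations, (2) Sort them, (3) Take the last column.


Rotations (sorted):
  0: $bddeb -> last char: b
  1: b$bdde -> last char: e
  2: bddeb$ -> last char: $
  3: ddeb$b -> last char: b
  4: deb$bd -> last char: d
  5: eb$bdd -> last char: d


BWT = be$bdd


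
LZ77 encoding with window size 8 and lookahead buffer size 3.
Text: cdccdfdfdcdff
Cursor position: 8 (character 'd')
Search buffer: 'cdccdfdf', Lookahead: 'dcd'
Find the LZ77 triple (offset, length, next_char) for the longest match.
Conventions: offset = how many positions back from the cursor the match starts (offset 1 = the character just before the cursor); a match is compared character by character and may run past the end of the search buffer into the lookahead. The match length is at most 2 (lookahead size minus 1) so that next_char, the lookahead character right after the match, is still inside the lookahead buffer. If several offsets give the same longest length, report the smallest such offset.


Try each offset into the search buffer:
  offset=1 (pos 7, char 'f'): match length 0
  offset=2 (pos 6, char 'd'): match length 1
  offset=3 (pos 5, char 'f'): match length 0
  offset=4 (pos 4, char 'd'): match length 1
  offset=5 (pos 3, char 'c'): match length 0
  offset=6 (pos 2, char 'c'): match length 0
  offset=7 (pos 1, char 'd'): match length 2
  offset=8 (pos 0, char 'c'): match length 0
Longest match has length 2 at offset 7.
next_char = character at position 8 + 2 = 10 -> 'd'

Best match: offset=7, length=2 (matching 'dc' starting at position 1)
LZ77 triple: (7, 2, 'd')


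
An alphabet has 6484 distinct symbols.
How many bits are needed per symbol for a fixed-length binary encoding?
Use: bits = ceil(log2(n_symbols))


log2(6484) = 12.6627
Bracket: 2^12 = 4096 < 6484 <= 2^13 = 8192
So ceil(log2(6484)) = 13

bits = ceil(log2(6484)) = ceil(12.6627) = 13 bits


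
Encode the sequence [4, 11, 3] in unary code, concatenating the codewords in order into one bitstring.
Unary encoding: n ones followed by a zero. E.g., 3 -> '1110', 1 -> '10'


Encode each number as n ones followed by a terminating 0:
  4 -> 11110 (5 bits)
  11 -> 111111111110 (12 bits)
  3 -> 1110 (4 bits)
Total length = 5 + 12 + 4 = 21 bits.

Unary([4, 11, 3]) = 111101111111111101110 (21 bits)


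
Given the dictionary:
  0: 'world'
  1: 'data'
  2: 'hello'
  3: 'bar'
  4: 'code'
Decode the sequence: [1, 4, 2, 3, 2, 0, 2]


Look up each index in the dictionary:
  1 -> 'data'
  4 -> 'code'
  2 -> 'hello'
  3 -> 'bar'
  2 -> 'hello'
  0 -> 'world'
  2 -> 'hello'

Decoded: "data code hello bar hello world hello"


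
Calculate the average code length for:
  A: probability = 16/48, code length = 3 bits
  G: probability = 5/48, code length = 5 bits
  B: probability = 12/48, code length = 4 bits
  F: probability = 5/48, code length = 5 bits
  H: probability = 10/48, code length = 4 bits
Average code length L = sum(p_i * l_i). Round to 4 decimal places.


Weighted contributions p_i * l_i:
  A: (16/48) * 3 = 48/48
  G: (5/48) * 5 = 25/48
  B: (12/48) * 4 = 48/48
  F: (5/48) * 5 = 25/48
  H: (10/48) * 4 = 40/48
Sum = (48 + 25 + 48 + 25 + 40)/48 = 186/48

L = 186/48 = 3.8750 bits/symbol


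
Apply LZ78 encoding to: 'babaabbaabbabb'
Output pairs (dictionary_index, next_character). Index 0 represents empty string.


LZ78 encoding steps:
Dictionary: {0: ''}
Step 1: w='' (idx 0), next='b' -> output (0, 'b'), add 'b' as idx 1
Step 2: w='' (idx 0), next='a' -> output (0, 'a'), add 'a' as idx 2
Step 3: w='b' (idx 1), next='a' -> output (1, 'a'), add 'ba' as idx 3
Step 4: w='a' (idx 2), next='b' -> output (2, 'b'), add 'ab' as idx 4
Step 5: w='ba' (idx 3), next='a' -> output (3, 'a'), add 'baa' as idx 5
Step 6: w='b' (idx 1), next='b' -> output (1, 'b'), add 'bb' as idx 6
Step 7: w='ab' (idx 4), next='b' -> output (4, 'b'), add 'abb' as idx 7


Encoded: [(0, 'b'), (0, 'a'), (1, 'a'), (2, 'b'), (3, 'a'), (1, 'b'), (4, 'b')]


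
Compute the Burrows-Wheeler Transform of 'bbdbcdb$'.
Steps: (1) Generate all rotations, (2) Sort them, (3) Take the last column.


Rotations (sorted):
  0: $bbdbcdb -> last char: b
  1: b$bbdbcd -> last char: d
  2: bbdbcdb$ -> last char: $
  3: bcdb$bbd -> last char: d
  4: bdbcdb$b -> last char: b
  5: cdb$bbdb -> last char: b
  6: db$bbdbc -> last char: c
  7: dbcdb$bb -> last char: b


BWT = bd$dbbcb


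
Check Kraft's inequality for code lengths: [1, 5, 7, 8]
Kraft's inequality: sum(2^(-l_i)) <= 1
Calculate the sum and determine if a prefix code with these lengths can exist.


Sum = 2^(-1) + 2^(-5) + 2^(-7) + 2^(-8)
    = 0.5 + 0.03125 + 0.0078125 + 0.00390625
    = 139/256 = 0.54296875
Since 0.54296875 <= 1, Kraft's inequality IS satisfied.
A prefix code with these lengths CAN exist.

Kraft sum = 0.54296875. Satisfied.


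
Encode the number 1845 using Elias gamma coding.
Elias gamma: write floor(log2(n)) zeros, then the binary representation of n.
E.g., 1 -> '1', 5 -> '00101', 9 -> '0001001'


num_bits = floor(log2(1845)) + 1 = 11
leading_zeros = num_bits - 1 = 10
binary(1845) = 11100110101

Elias gamma(1845) = '0000000000' + '11100110101' = 000000000011100110101 (21 bits)


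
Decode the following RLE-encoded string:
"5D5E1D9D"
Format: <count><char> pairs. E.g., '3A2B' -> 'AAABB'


Expanding each <count><char> pair:
  5D -> 'DDDDD'
  5E -> 'EEEEE'
  1D -> 'D'
  9D -> 'DDDDDDDDD'

Decoded = DDDDDEEEEEDDDDDDDDDD


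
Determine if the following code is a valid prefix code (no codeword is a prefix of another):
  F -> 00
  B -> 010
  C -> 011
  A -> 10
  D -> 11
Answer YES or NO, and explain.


Checking each pair (does one codeword prefix another?):
  F='00' vs B='010': no prefix
  F='00' vs C='011': no prefix
  F='00' vs A='10': no prefix
  F='00' vs D='11': no prefix
  B='010' vs F='00': no prefix
  B='010' vs C='011': no prefix
  B='010' vs A='10': no prefix
  B='010' vs D='11': no prefix
  C='011' vs F='00': no prefix
  C='011' vs B='010': no prefix
  C='011' vs A='10': no prefix
  C='011' vs D='11': no prefix
  A='10' vs F='00': no prefix
  A='10' vs B='010': no prefix
  A='10' vs C='011': no prefix
  A='10' vs D='11': no prefix
  D='11' vs F='00': no prefix
  D='11' vs B='010': no prefix
  D='11' vs C='011': no prefix
  D='11' vs A='10': no prefix
No violation found over all pairs.

YES -- this is a valid prefix code. No codeword is a prefix of any other codeword.


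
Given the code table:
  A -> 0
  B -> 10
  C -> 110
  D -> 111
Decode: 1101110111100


Decoding:
110 -> C
111 -> D
0 -> A
111 -> D
10 -> B
0 -> A


Result: CDADBA


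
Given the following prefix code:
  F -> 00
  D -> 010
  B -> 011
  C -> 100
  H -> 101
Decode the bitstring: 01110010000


Decoding step by step:
Bits 011 -> B
Bits 100 -> C
Bits 100 -> C
Bits 00 -> F


Decoded message: BCCF


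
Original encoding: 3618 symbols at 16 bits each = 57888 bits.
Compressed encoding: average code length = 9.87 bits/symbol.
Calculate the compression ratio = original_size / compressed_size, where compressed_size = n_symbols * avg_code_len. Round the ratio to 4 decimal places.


original_size = n_symbols * orig_bits = 3618 * 16 = 57888 bits
compressed_size = n_symbols * avg_code_len = 3618 * 9.87 = 35709.66 bits
ratio = original_size / compressed_size = 57888 / 35709.66 = 1.6211

Compression ratio = 1.6211


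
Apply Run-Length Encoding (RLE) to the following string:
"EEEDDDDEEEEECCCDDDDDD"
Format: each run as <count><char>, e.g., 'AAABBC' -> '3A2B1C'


Scanning runs left to right:
  i=0: run of 'E' x 3 -> '3E'
  i=3: run of 'D' x 4 -> '4D'
  i=7: run of 'E' x 5 -> '5E'
  i=12: run of 'C' x 3 -> '3C'
  i=15: run of 'D' x 6 -> '6D'

RLE = 3E4D5E3C6D


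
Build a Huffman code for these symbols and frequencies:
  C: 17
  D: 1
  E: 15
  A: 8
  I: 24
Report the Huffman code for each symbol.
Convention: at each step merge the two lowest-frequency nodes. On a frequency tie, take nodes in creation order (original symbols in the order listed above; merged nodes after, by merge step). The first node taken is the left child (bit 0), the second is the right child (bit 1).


Huffman tree construction:
Step 1: Merge D(1) + A(8) = 9
Step 2: Merge (D+A)(9) + E(15) = 24
Step 3: Merge C(17) + I(24) = 41
Step 4: Merge ((D+A)+E)(24) + (C+I)(41) = 65
Read each symbol's code off the tree from the root (left child = 0, right child = 1).

Codes:
  C: 10 (length 2)
  D: 000 (length 3)
  E: 01 (length 2)
  A: 001 (length 3)
  I: 11 (length 2)
Average code length: 139/65 = 2.1385 bits/symbol


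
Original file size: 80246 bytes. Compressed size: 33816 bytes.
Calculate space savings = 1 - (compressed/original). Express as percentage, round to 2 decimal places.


ratio = compressed/original = 33816/80246 = 0.421404
savings = 1 - ratio = 1 - 0.421404 = 0.578596
as a percentage: 0.578596 * 100 = 57.86%

Space savings = 1 - 33816/80246 = 57.86%


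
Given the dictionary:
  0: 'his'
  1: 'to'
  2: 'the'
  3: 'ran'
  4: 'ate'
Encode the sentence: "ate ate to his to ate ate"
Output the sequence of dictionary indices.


Look up each word in the dictionary:
  'ate' -> 4
  'ate' -> 4
  'to' -> 1
  'his' -> 0
  'to' -> 1
  'ate' -> 4
  'ate' -> 4

Encoded: [4, 4, 1, 0, 1, 4, 4]


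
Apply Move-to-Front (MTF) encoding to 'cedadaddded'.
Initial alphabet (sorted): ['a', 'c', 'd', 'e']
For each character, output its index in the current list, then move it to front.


MTF encoding:
'c': index 1 in ['a', 'c', 'd', 'e'] -> ['c', 'a', 'd', 'e']
'e': index 3 in ['c', 'a', 'd', 'e'] -> ['e', 'c', 'a', 'd']
'd': index 3 in ['e', 'c', 'a', 'd'] -> ['d', 'e', 'c', 'a']
'a': index 3 in ['d', 'e', 'c', 'a'] -> ['a', 'd', 'e', 'c']
'd': index 1 in ['a', 'd', 'e', 'c'] -> ['d', 'a', 'e', 'c']
'a': index 1 in ['d', 'a', 'e', 'c'] -> ['a', 'd', 'e', 'c']
'd': index 1 in ['a', 'd', 'e', 'c'] -> ['d', 'a', 'e', 'c']
'd': index 0 in ['d', 'a', 'e', 'c'] -> ['d', 'a', 'e', 'c']
'd': index 0 in ['d', 'a', 'e', 'c'] -> ['d', 'a', 'e', 'c']
'e': index 2 in ['d', 'a', 'e', 'c'] -> ['e', 'd', 'a', 'c']
'd': index 1 in ['e', 'd', 'a', 'c'] -> ['d', 'e', 'a', 'c']


Output: [1, 3, 3, 3, 1, 1, 1, 0, 0, 2, 1]


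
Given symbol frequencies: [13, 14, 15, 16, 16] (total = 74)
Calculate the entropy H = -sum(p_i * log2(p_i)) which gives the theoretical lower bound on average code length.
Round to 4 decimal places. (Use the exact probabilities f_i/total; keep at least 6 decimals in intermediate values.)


Per-symbol terms -p_i * log2(p_i) with p_i = f_i/74:
  p = 13/74 = 0.175676: log2(p) = -2.509014, -p*log2(p) = 0.440773
  p = 14/74 = 0.189189: log2(p) = -2.402098, -p*log2(p) = 0.454451
  p = 15/74 = 0.202703: log2(p) = -2.302563, -p*log2(p) = 0.466736
  p = 16/74 = 0.216216: log2(p) = -2.209453, -p*log2(p) = 0.477720
  p = 16/74 = 0.216216: log2(p) = -2.209453, -p*log2(p) = 0.477720
H = 0.440773 + 0.454451 + 0.466736 + 0.477720 + 0.477720 = 2.317400

H = 2.3174 bits/symbol


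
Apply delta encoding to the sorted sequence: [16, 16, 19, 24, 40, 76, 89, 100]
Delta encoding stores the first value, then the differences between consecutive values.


First value: 16
Deltas:
  16 - 16 = 0
  19 - 16 = 3
  24 - 19 = 5
  40 - 24 = 16
  76 - 40 = 36
  89 - 76 = 13
  100 - 89 = 11


Delta encoded: [16, 0, 3, 5, 16, 36, 13, 11]


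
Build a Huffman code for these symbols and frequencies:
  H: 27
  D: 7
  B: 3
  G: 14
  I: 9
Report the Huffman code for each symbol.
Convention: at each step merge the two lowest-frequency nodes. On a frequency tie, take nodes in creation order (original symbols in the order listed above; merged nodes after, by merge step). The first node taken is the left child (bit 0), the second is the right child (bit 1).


Huffman tree construction:
Step 1: Merge B(3) + D(7) = 10
Step 2: Merge I(9) + (B+D)(10) = 19
Step 3: Merge G(14) + (I+(B+D))(19) = 33
Step 4: Merge H(27) + (G+(I+(B+D)))(33) = 60
Read each symbol's code off the tree from the root (left child = 0, right child = 1).

Codes:
  H: 0 (length 1)
  D: 1111 (length 4)
  B: 1110 (length 4)
  G: 10 (length 2)
  I: 110 (length 3)
Average code length: 122/60 = 2.0333 bits/symbol


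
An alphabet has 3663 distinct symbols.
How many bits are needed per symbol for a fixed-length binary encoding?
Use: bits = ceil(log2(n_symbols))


log2(3663) = 11.8388
Bracket: 2^11 = 2048 < 3663 <= 2^12 = 4096
So ceil(log2(3663)) = 12

bits = ceil(log2(3663)) = ceil(11.8388) = 12 bits


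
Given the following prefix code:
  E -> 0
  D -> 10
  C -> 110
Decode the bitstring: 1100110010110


Decoding step by step:
Bits 110 -> C
Bits 0 -> E
Bits 110 -> C
Bits 0 -> E
Bits 10 -> D
Bits 110 -> C


Decoded message: CECEDC


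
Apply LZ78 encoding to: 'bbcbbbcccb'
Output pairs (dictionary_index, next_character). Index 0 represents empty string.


LZ78 encoding steps:
Dictionary: {0: ''}
Step 1: w='' (idx 0), next='b' -> output (0, 'b'), add 'b' as idx 1
Step 2: w='b' (idx 1), next='c' -> output (1, 'c'), add 'bc' as idx 2
Step 3: w='b' (idx 1), next='b' -> output (1, 'b'), add 'bb' as idx 3
Step 4: w='bc' (idx 2), next='c' -> output (2, 'c'), add 'bcc' as idx 4
Step 5: w='' (idx 0), next='c' -> output (0, 'c'), add 'c' as idx 5
Step 6: w='b' (idx 1), end of input -> output (1, '')


Encoded: [(0, 'b'), (1, 'c'), (1, 'b'), (2, 'c'), (0, 'c'), (1, '')]


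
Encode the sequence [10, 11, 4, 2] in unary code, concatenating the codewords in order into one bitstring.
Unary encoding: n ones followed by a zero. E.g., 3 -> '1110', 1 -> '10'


Encode each number as n ones followed by a terminating 0:
  10 -> 11111111110 (11 bits)
  11 -> 111111111110 (12 bits)
  4 -> 11110 (5 bits)
  2 -> 110 (3 bits)
Total length = 11 + 12 + 5 + 3 = 31 bits.

Unary([10, 11, 4, 2]) = 1111111111011111111111011110110 (31 bits)


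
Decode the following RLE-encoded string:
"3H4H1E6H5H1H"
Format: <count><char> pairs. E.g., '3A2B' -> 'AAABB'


Expanding each <count><char> pair:
  3H -> 'HHH'
  4H -> 'HHHH'
  1E -> 'E'
  6H -> 'HHHHHH'
  5H -> 'HHHHH'
  1H -> 'H'

Decoded = HHHHHHHEHHHHHHHHHHHH


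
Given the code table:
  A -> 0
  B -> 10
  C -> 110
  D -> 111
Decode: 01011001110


Decoding:
0 -> A
10 -> B
110 -> C
0 -> A
111 -> D
0 -> A


Result: ABCADA


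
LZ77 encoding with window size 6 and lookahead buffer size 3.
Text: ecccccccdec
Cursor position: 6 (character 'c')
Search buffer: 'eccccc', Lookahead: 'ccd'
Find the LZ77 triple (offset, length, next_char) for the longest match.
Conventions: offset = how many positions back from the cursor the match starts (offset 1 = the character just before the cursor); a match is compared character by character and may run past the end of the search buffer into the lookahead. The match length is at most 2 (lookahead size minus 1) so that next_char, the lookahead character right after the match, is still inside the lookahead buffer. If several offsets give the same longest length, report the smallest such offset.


Try each offset into the search buffer:
  offset=1 (pos 5, char 'c'): match length 2
  offset=2 (pos 4, char 'c'): match length 2
  offset=3 (pos 3, char 'c'): match length 2
  offset=4 (pos 2, char 'c'): match length 2
  offset=5 (pos 1, char 'c'): match length 2
  offset=6 (pos 0, char 'e'): match length 0
Longest match has length 2, found at offsets 1, 2, 3, 4, 5; take the smallest, offset 1.
next_char = character at position 6 + 2 = 8 -> 'd'

Best match: offset=1, length=2 (matching 'cc' starting at position 5)
LZ77 triple: (1, 2, 'd')


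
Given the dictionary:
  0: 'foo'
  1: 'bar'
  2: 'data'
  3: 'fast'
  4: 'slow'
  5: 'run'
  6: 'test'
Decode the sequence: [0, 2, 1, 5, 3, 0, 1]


Look up each index in the dictionary:
  0 -> 'foo'
  2 -> 'data'
  1 -> 'bar'
  5 -> 'run'
  3 -> 'fast'
  0 -> 'foo'
  1 -> 'bar'

Decoded: "foo data bar run fast foo bar"


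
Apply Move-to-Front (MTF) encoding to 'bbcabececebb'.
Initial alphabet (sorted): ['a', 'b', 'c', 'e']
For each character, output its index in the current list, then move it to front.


MTF encoding:
'b': index 1 in ['a', 'b', 'c', 'e'] -> ['b', 'a', 'c', 'e']
'b': index 0 in ['b', 'a', 'c', 'e'] -> ['b', 'a', 'c', 'e']
'c': index 2 in ['b', 'a', 'c', 'e'] -> ['c', 'b', 'a', 'e']
'a': index 2 in ['c', 'b', 'a', 'e'] -> ['a', 'c', 'b', 'e']
'b': index 2 in ['a', 'c', 'b', 'e'] -> ['b', 'a', 'c', 'e']
'e': index 3 in ['b', 'a', 'c', 'e'] -> ['e', 'b', 'a', 'c']
'c': index 3 in ['e', 'b', 'a', 'c'] -> ['c', 'e', 'b', 'a']
'e': index 1 in ['c', 'e', 'b', 'a'] -> ['e', 'c', 'b', 'a']
'c': index 1 in ['e', 'c', 'b', 'a'] -> ['c', 'e', 'b', 'a']
'e': index 1 in ['c', 'e', 'b', 'a'] -> ['e', 'c', 'b', 'a']
'b': index 2 in ['e', 'c', 'b', 'a'] -> ['b', 'e', 'c', 'a']
'b': index 0 in ['b', 'e', 'c', 'a'] -> ['b', 'e', 'c', 'a']


Output: [1, 0, 2, 2, 2, 3, 3, 1, 1, 1, 2, 0]


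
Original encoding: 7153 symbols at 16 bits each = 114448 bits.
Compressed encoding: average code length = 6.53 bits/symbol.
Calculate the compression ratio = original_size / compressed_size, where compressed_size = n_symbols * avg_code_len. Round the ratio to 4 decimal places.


original_size = n_symbols * orig_bits = 7153 * 16 = 114448 bits
compressed_size = n_symbols * avg_code_len = 7153 * 6.53 = 46709.09 bits
ratio = original_size / compressed_size = 114448 / 46709.09 = 2.4502

Compression ratio = 2.4502


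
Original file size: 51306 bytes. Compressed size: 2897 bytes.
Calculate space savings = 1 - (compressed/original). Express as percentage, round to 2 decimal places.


ratio = compressed/original = 2897/51306 = 0.056465
savings = 1 - ratio = 1 - 0.056465 = 0.943535
as a percentage: 0.943535 * 100 = 94.35%

Space savings = 1 - 2897/51306 = 94.35%


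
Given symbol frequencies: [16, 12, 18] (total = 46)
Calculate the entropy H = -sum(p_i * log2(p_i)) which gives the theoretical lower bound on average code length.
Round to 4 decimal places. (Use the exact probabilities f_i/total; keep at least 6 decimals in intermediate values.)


Per-symbol terms -p_i * log2(p_i) with p_i = f_i/46:
  p = 16/46 = 0.347826: log2(p) = -1.523562, -p*log2(p) = 0.529935
  p = 12/46 = 0.260870: log2(p) = -1.938599, -p*log2(p) = 0.505722
  p = 18/46 = 0.391304: log2(p) = -1.353637, -p*log2(p) = 0.529684
H = 0.529935 + 0.505722 + 0.529684 = 1.565341

H = 1.5653 bits/symbol


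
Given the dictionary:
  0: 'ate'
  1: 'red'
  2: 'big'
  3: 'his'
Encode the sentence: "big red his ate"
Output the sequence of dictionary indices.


Look up each word in the dictionary:
  'big' -> 2
  'red' -> 1
  'his' -> 3
  'ate' -> 0

Encoded: [2, 1, 3, 0]


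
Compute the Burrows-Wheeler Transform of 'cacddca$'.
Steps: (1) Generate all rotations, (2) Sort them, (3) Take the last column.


Rotations (sorted):
  0: $cacddca -> last char: a
  1: a$cacddc -> last char: c
  2: acddca$c -> last char: c
  3: ca$cacdd -> last char: d
  4: cacddca$ -> last char: $
  5: cddca$ca -> last char: a
  6: dca$cacd -> last char: d
  7: ddca$cac -> last char: c


BWT = accd$adc


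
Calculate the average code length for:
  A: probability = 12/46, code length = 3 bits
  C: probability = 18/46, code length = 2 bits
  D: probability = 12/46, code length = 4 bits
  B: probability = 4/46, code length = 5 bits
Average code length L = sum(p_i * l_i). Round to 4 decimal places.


Weighted contributions p_i * l_i:
  A: (12/46) * 3 = 36/46
  C: (18/46) * 2 = 36/46
  D: (12/46) * 4 = 48/46
  B: (4/46) * 5 = 20/46
Sum = (36 + 36 + 48 + 20)/46 = 140/46

L = 140/46 = 3.0435 bits/symbol


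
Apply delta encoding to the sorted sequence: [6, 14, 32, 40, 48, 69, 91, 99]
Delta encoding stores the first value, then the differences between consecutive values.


First value: 6
Deltas:
  14 - 6 = 8
  32 - 14 = 18
  40 - 32 = 8
  48 - 40 = 8
  69 - 48 = 21
  91 - 69 = 22
  99 - 91 = 8


Delta encoded: [6, 8, 18, 8, 8, 21, 22, 8]


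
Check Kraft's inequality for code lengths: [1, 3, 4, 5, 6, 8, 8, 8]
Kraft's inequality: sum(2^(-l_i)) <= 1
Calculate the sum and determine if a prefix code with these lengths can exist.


Sum = 2^(-1) + 2^(-3) + 2^(-4) + 2^(-5) + 2^(-6) + 2^(-8) + 2^(-8) + 2^(-8)
    = 0.5 + 0.125 + 0.0625 + 0.03125 + 0.015625 + 0.00390625 + 0.00390625 + 0.00390625
    = 191/256 = 0.74609375
Since 0.74609375 <= 1, Kraft's inequality IS satisfied.
A prefix code with these lengths CAN exist.

Kraft sum = 0.74609375. Satisfied.


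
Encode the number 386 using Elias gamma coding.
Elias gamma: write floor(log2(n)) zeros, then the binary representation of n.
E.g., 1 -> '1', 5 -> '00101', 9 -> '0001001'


num_bits = floor(log2(386)) + 1 = 9
leading_zeros = num_bits - 1 = 8
binary(386) = 110000010

Elias gamma(386) = '00000000' + '110000010' = 00000000110000010 (17 bits)
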